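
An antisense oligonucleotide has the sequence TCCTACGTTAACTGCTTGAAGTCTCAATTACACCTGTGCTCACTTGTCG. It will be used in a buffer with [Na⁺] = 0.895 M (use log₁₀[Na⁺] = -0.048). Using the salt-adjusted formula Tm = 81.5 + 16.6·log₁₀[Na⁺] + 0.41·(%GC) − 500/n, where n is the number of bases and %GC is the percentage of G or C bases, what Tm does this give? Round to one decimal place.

88.9°C

Length n = 49. Base counts: G=8, C=14, T=17, A=10
G+C = 22, so %GC = 22/49 × 100 = 44.898%
Salt term: 16.6 × (-0.048) = -0.797
GC term: 0.41 × 44.898 = 18.408; length term: −500/49 = −10.204
Tm = 81.5 + (-0.797) + 18.408 − 10.204 = 88.907 → 88.9°C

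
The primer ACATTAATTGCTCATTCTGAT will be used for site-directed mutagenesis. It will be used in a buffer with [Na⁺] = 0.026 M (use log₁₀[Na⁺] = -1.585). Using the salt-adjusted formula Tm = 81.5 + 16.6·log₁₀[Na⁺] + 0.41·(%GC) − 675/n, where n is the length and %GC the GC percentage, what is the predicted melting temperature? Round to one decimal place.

Length n = 21. Scanning the sequence gives C=4, T=9, G=2, A=6.
G+C = 6, so %GC = 6/21 × 100 = 28.571%
Salt term: 16.6 × (-1.585) = -26.311
GC term: 0.41 × 28.571 = 11.714; length term: −675/21 = −32.143
Tm = 81.5 + (-26.311) + 11.714 − 32.143 = 34.76 → 34.8°C

34.8°C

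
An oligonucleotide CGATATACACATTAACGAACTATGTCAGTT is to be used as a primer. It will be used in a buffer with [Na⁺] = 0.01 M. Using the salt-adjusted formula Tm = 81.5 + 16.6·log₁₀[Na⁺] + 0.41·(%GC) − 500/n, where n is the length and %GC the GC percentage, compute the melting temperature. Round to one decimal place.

Length n = 30. Scanning the sequence gives G=4, A=11, C=6, T=9.
G+C = 10, so %GC = 10/30 × 100 = 33.333%
Salt term: 16.6 × (-2) = -33.2
GC term: 0.41 × 33.333 = 13.667; length term: −500/30 = −16.667
Tm = 81.5 + (-33.2) + 13.667 − 16.667 = 45.3 → 45.3°C

45.3°C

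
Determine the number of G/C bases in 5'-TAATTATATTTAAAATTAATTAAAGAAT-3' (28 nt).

Base counts: A=15, T=12, C=0, G=1
Total G or C: 1 + 0 = 1

1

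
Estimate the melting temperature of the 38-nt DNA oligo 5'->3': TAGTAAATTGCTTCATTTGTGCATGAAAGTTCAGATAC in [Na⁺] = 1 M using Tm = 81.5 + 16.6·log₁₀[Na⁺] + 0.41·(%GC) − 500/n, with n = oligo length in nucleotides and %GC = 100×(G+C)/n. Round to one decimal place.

Length n = 38. Scanning the sequence gives C=5, G=7, T=14, A=12.
G+C = 12, so %GC = 12/38 × 100 = 31.579%
Salt term: 16.6 × (0) = 0
GC term: 0.41 × 31.579 = 12.947; length term: −500/38 = −13.158
Tm = 81.5 + (0) + 12.947 − 13.158 = 81.289 → 81.3°C

81.3°C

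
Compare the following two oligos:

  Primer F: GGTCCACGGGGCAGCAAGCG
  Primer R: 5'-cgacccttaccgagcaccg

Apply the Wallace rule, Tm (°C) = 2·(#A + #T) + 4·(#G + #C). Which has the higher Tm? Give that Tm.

Primer F, 70°C

Primer F: A+T=5, G+C=15 → Tm = 2(5)+4(15) = 70°C
Primer R: A+T=6, G+C=13 → Tm = 2(6)+4(13) = 64°C
70°C vs 64°C → primer F is higher.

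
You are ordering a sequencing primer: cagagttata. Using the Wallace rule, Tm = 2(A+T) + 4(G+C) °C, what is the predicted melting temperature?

Base counts: C=1, A=4, T=3, G=2
A+T = 7, G+C = 3
Tm = 4·3 + 2·7 = 12 + 14 = 26°C

26°C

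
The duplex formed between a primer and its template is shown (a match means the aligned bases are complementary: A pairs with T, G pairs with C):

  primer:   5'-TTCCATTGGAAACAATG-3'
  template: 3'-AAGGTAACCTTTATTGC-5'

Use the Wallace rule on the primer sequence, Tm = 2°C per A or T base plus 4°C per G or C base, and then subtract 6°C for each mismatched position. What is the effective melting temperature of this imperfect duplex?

34°C

Primer base counts: A=6, T=5, G=3, C=3 → A+T=11, G+C=6
Perfect-match Tm = 2(11) + 4(6) = 22 + 24 = 46°C
Mismatches (positions where the bases are not complementary): 2 (at positions 13, 16)
Effective Tm = 46 − 2×6 = 46 − 12 = 34°C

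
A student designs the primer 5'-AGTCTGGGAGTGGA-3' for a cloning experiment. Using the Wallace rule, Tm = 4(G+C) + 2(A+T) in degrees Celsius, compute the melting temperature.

G=7, T=3, A=3, C=1
A+T = 6, G+C = 8
Tm = 4·8 + 2·6 = 32 + 12 = 44°C

44°C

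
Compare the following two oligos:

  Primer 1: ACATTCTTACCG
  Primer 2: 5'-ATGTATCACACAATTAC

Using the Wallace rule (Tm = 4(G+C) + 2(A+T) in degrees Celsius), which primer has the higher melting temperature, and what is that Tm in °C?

Primer 1: A+T=7, G+C=5 → Tm = 2(7)+4(5) = 34°C
Primer 2: A+T=12, G+C=5 → Tm = 2(12)+4(5) = 44°C
34°C vs 44°C → primer 2 is higher.

Primer 2, 44°C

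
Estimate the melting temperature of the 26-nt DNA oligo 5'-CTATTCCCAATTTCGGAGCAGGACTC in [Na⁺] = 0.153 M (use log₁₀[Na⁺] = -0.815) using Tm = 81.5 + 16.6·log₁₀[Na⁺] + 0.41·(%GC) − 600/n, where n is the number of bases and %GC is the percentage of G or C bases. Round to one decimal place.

65.4°C

Length n = 26. Base counts: T=7, G=5, A=6, C=8
G+C = 13, so %GC = 13/26 × 100 = 50%
Salt term: 16.6 × (-0.815) = -13.529
GC term: 0.41 × 50 = 20.5; length term: −600/26 = −23.077
Tm = 81.5 + (-13.529) + 20.5 − 23.077 = 65.394 → 65.4°C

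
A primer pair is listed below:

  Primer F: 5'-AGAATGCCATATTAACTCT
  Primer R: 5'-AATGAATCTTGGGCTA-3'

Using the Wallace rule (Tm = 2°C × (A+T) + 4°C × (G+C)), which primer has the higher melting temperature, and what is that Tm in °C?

Primer F: A+T=13, G+C=6 → Tm = 2(13)+4(6) = 50°C
Primer R: A+T=10, G+C=6 → Tm = 2(10)+4(6) = 44°C
50°C vs 44°C → primer F is higher.

Primer F, 50°C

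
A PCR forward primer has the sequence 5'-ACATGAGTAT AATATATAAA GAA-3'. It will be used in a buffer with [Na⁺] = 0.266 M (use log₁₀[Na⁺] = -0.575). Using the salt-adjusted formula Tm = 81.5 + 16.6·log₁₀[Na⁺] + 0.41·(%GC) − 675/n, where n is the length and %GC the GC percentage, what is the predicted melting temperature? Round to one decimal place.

49.7°C

Length n = 23. Base counts: C=1, A=13, G=3, T=6
G+C = 4, so %GC = 4/23 × 100 = 17.391%
Salt term: 16.6 × (-0.575) = -9.545
GC term: 0.41 × 17.391 = 7.13; length term: −675/23 = −29.348
Tm = 81.5 + (-9.545) + 7.13 − 29.348 = 49.737 → 49.7°C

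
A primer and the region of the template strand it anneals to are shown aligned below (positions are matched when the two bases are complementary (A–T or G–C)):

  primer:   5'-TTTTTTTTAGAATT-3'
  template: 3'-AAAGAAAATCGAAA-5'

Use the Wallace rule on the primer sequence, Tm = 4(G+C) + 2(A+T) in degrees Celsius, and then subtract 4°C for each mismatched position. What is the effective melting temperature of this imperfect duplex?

Primer base counts: A=3, T=10, G=1, C=0 → A+T=13, G+C=1
Perfect-match Tm = 2(13) + 4(1) = 26 + 4 = 30°C
Mismatches (positions where the bases are not complementary): 3 (at positions 4, 11, 12)
Effective Tm = 30 − 3×4 = 30 − 12 = 18°C

18°C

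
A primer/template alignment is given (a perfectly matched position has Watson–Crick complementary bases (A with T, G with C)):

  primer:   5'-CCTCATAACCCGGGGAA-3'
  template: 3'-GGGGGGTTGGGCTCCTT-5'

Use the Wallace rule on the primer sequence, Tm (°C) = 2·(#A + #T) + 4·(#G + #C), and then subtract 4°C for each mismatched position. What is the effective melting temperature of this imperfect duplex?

Primer base counts: A=5, T=2, G=4, C=6 → A+T=7, G+C=10
Perfect-match Tm = 2(7) + 4(10) = 14 + 40 = 54°C
Mismatches (positions where the bases are not complementary): 4 (at positions 3, 5, 6, 13)
Effective Tm = 54 − 4×4 = 54 − 16 = 38°C

38°C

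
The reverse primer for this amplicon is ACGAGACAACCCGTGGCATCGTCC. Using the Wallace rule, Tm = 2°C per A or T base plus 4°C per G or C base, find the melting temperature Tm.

Counting bases: G=6, A=6, C=9, T=3
A+T = 9, G+C = 15
Tm = 2×9 + 4×15 = 78°C

78°C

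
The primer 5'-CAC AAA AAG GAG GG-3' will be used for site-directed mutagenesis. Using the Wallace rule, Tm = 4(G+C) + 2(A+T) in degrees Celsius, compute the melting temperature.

42°C

G=5, A=7, C=2, T=0
AT pairs contribute 7, GC pairs contribute 7.
Tm = 4·7 + 2·7 = 28 + 14 = 42°C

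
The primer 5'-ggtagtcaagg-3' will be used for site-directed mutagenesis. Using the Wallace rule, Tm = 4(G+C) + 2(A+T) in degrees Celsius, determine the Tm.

34°C

C=1, A=3, G=5, T=2
So N_AT = 5 and N_GC = 6.
Tm = 2×5 + 4×6 = 34°C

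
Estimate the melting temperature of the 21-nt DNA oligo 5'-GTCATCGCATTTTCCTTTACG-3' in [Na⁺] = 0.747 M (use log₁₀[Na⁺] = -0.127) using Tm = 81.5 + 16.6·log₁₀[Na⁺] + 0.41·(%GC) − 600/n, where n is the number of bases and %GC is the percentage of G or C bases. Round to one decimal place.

Length n = 21. Scanning the sequence gives A=3, T=9, C=6, G=3.
G+C = 9, so %GC = 9/21 × 100 = 42.857%
Salt term: 16.6 × (-0.127) = -2.108
GC term: 0.41 × 42.857 = 17.571; length term: −600/21 = −28.571
Tm = 81.5 + (-2.108) + 17.571 − 28.571 = 68.392 → 68.4°C

68.4°C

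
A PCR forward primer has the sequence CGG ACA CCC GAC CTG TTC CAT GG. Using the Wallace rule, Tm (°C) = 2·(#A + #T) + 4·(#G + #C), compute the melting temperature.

76°C

Scanning the sequence gives A=4, C=9, T=4, G=6.
So N_AT = 8 and N_GC = 15.
Tm = 4·15 + 2·8 = 60 + 16 = 76°C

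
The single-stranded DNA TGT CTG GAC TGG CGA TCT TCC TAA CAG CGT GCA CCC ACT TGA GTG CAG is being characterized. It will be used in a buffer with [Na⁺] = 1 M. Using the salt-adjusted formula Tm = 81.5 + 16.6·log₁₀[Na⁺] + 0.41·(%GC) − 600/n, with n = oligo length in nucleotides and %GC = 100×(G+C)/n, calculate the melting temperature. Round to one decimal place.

Length n = 48. Scanning the sequence gives C=14, G=13, A=9, T=12.
G+C = 27, so %GC = 27/48 × 100 = 56.25%
Salt term: 16.6 × (0) = 0
GC term: 0.41 × 56.25 = 23.062; length term: −600/48 = −12.5
Tm = 81.5 + (0) + 23.062 − 12.5 = 92.062 → 92.1°C

92.1°C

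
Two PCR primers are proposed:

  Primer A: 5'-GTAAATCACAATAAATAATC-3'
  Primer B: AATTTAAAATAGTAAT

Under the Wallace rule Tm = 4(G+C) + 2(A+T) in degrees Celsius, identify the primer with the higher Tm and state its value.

Primer A: A+T=16, G+C=4 → Tm = 2(16)+4(4) = 48°C
Primer B: A+T=15, G+C=1 → Tm = 2(15)+4(1) = 34°C
48°C vs 34°C → primer A is higher.

Primer A, 48°C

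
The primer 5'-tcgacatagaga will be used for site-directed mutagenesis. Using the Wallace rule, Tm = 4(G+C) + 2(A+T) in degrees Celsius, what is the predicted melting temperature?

Scanning the sequence gives G=3, A=5, C=2, T=2.
AT pairs contribute 7, GC pairs contribute 5.
Tm = 2(7) + 4(5) = 14 + 20 = 34°C

34°C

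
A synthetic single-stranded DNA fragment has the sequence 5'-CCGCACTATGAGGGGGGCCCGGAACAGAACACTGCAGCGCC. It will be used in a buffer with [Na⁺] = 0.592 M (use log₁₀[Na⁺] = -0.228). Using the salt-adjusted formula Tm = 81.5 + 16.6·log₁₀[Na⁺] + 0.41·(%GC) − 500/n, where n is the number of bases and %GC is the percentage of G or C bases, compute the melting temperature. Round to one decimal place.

Length n = 41. Counting bases: C=14, A=10, T=3, G=14
G+C = 28, so %GC = 28/41 × 100 = 68.293%
Salt term: 16.6 × (-0.228) = -3.785
GC term: 0.41 × 68.293 = 28; length term: −500/41 = −12.195
Tm = 81.5 + (-3.785) + 28 − 12.195 = 93.52 → 93.5°C

93.5°C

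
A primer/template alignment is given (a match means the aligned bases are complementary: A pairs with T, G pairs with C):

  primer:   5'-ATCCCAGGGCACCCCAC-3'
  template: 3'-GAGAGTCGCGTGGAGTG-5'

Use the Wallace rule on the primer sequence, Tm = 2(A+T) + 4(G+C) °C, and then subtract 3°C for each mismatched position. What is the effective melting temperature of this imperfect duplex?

Primer base counts: A=4, T=1, G=3, C=9 → A+T=5, G+C=12
Perfect-match Tm = 2(5) + 4(12) = 10 + 48 = 58°C
Mismatches (positions where the bases are not complementary): 4 (at positions 1, 4, 8, 14)
Effective Tm = 58 − 4×3 = 58 − 12 = 46°C

46°C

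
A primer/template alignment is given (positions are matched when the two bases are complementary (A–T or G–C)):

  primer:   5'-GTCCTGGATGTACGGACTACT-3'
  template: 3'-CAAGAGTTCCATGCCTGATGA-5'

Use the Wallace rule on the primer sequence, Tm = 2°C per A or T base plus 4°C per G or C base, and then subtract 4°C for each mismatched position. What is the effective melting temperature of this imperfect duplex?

Primer base counts: A=4, T=6, G=6, C=5 → A+T=10, G+C=11
Perfect-match Tm = 2(10) + 4(11) = 20 + 44 = 64°C
Mismatches (positions where the bases are not complementary): 4 (at positions 3, 6, 7, 9)
Effective Tm = 64 − 4×4 = 64 − 16 = 48°C

48°C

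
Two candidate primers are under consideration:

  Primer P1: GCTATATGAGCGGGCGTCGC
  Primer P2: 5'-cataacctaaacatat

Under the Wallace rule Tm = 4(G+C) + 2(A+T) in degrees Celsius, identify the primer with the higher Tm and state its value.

Primer P1, 66°C

Primer P1: A+T=7, G+C=13 → Tm = 2(7)+4(13) = 66°C
Primer P2: A+T=12, G+C=4 → Tm = 2(12)+4(4) = 40°C
66°C vs 40°C → primer P1 is higher.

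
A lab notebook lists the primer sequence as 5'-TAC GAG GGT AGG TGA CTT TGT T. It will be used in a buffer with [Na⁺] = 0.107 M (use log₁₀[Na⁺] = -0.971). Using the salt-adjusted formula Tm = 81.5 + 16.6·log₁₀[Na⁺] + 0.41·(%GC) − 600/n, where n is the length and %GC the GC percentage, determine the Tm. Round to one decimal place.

56.7°C

Length n = 22. Scanning the sequence gives T=8, G=8, C=2, A=4.
G+C = 10, so %GC = 10/22 × 100 = 45.455%
Salt term: 16.6 × (-0.971) = -16.119
GC term: 0.41 × 45.455 = 18.637; length term: −600/22 = −27.273
Tm = 81.5 + (-16.119) + 18.637 − 27.273 = 56.745 → 56.7°C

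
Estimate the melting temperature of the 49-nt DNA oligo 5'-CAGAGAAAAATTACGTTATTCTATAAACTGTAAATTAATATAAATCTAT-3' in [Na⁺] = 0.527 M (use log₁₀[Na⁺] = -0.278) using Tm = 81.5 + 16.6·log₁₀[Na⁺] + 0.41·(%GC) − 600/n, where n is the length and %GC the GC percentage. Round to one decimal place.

Length n = 49. Base counts: A=23, T=17, G=4, C=5
G+C = 9, so %GC = 9/49 × 100 = 18.367%
Salt term: 16.6 × (-0.278) = -4.615
GC term: 0.41 × 18.367 = 7.53; length term: −600/49 = −12.245
Tm = 81.5 + (-4.615) + 7.53 − 12.245 = 72.17 → 72.2°C

72.2°C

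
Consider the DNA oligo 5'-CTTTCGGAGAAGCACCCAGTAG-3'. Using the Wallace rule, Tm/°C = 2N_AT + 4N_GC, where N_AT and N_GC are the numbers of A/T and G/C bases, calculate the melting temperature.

A=6, G=6, C=6, T=4
AT pairs contribute 10, GC pairs contribute 12.
Tm = 2(10) + 4(12) = 20 + 48 = 68°C

68°C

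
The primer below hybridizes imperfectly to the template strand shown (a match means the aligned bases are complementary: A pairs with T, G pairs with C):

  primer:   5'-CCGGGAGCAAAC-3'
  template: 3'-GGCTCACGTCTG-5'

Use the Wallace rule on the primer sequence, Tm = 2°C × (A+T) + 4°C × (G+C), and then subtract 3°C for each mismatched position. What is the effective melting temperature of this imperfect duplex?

Primer base counts: A=4, T=0, G=4, C=4 → A+T=4, G+C=8
Perfect-match Tm = 2(4) + 4(8) = 8 + 32 = 40°C
Mismatches (positions where the bases are not complementary): 3 (at positions 4, 6, 10)
Effective Tm = 40 − 3×3 = 40 − 9 = 31°C

31°C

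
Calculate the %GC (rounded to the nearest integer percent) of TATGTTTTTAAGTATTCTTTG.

Base counts: T=13, C=1, A=4, G=3
G+C = 3 + 1 = 4 out of 21 bases
%GC = 4/21 × 100 = 19.05% ≈ 19%

19%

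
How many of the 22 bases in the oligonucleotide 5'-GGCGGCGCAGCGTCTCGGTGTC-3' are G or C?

17

Base counts: A=1, C=7, T=4, G=10
Total G or C: 10 + 7 = 17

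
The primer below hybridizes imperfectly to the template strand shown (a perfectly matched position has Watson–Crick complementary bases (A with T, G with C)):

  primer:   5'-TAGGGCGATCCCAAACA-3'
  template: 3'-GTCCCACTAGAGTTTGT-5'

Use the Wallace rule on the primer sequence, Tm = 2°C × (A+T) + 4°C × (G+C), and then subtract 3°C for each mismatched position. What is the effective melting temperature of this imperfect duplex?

Primer base counts: A=6, T=2, G=4, C=5 → A+T=8, G+C=9
Perfect-match Tm = 2(8) + 4(9) = 16 + 36 = 52°C
Mismatches (positions where the bases are not complementary): 3 (at positions 1, 6, 11)
Effective Tm = 52 − 3×3 = 52 − 9 = 43°C

43°C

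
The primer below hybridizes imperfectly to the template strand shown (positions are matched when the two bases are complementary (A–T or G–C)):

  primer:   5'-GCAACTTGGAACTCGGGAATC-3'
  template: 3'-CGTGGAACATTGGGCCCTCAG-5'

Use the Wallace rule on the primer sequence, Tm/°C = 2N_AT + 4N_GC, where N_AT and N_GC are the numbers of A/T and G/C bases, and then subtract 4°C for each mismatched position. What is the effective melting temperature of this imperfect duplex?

48°C

Primer base counts: A=6, T=4, G=6, C=5 → A+T=10, G+C=11
Perfect-match Tm = 2(10) + 4(11) = 20 + 44 = 64°C
Mismatches (positions where the bases are not complementary): 4 (at positions 4, 9, 13, 19)
Effective Tm = 64 − 4×4 = 64 − 16 = 48°C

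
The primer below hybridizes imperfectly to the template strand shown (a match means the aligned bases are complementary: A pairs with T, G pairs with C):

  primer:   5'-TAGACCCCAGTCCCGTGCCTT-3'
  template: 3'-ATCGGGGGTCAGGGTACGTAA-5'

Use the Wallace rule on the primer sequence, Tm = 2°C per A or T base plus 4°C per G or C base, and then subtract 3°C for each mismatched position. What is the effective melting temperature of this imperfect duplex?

Primer base counts: A=3, T=5, G=4, C=9 → A+T=8, G+C=13
Perfect-match Tm = 2(8) + 4(13) = 16 + 52 = 68°C
Mismatches (positions where the bases are not complementary): 3 (at positions 4, 15, 19)
Effective Tm = 68 − 3×3 = 68 − 9 = 59°C

59°C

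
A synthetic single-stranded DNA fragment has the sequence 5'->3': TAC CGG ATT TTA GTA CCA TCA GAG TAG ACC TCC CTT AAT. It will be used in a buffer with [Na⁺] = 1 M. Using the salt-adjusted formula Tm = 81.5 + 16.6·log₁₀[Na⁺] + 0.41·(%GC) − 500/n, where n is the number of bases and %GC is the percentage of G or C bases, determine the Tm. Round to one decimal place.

Length n = 39. Counting bases: A=11, C=10, G=6, T=12
G+C = 16, so %GC = 16/39 × 100 = 41.026%
Salt term: 16.6 × (0) = 0
GC term: 0.41 × 41.026 = 16.821; length term: −500/39 = −12.821
Tm = 81.5 + (0) + 16.821 − 12.821 = 85.5 → 85.5°C

85.5°C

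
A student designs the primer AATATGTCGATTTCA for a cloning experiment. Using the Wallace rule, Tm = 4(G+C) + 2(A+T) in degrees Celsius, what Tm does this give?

38°C

A=5, C=2, G=2, T=6
So N_AT = 11 and N_GC = 4.
Tm = 4·4 + 2·11 = 16 + 22 = 38°C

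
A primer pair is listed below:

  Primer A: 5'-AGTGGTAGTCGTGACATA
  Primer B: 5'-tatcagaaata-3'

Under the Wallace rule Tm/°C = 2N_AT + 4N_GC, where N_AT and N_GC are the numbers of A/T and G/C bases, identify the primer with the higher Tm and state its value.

Primer A, 52°C

Primer A: A+T=10, G+C=8 → Tm = 2(10)+4(8) = 52°C
Primer B: A+T=9, G+C=2 → Tm = 2(9)+4(2) = 26°C
52°C vs 26°C → primer A is higher.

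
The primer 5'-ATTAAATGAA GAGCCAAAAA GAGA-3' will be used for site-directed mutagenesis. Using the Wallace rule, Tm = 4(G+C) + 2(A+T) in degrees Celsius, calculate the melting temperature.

A=14, T=3, G=5, C=2
A+T = 17, G+C = 7
Tm = 4·7 + 2·17 = 28 + 34 = 62°C

62°C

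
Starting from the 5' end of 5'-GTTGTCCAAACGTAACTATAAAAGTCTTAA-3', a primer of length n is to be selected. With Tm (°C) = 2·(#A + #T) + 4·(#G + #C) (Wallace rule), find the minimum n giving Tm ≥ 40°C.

n = 14

First 13 bases: GTTGTCCAAACGT → Tm = 38°C (< 40°C)
First 14 bases: GTTGTCCAAACGTA → Tm = 40°C (≥ 40°C)
Since every base adds ≥2°C, Tm only increases with n, so the threshold is first crossed at n = 14.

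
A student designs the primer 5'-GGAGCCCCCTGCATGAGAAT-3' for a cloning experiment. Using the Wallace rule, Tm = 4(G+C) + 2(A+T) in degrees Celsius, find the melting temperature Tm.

Counting bases: G=6, T=3, A=5, C=6
AT pairs contribute 8, GC pairs contribute 12.
Tm = 2(8) + 4(12) = 16 + 48 = 64°C

64°C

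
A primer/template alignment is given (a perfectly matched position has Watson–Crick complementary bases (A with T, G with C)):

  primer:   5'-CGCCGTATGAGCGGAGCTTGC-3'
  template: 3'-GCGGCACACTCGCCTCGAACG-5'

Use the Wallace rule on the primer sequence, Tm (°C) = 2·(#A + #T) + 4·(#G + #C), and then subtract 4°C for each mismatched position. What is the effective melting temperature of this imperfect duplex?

Primer base counts: A=3, T=4, G=8, C=6 → A+T=7, G+C=14
Perfect-match Tm = 2(7) + 4(14) = 14 + 56 = 70°C
Mismatches (positions where the bases are not complementary): 1 (at position 7)
Effective Tm = 70 − 1×4 = 70 − 4 = 66°C

66°C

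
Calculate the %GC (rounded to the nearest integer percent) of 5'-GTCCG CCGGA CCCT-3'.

Base counts: G=4, T=2, A=1, C=7
G+C = 4 + 7 = 11 out of 14 bases
%GC = 11/14 × 100 = 78.57% ≈ 79%

79%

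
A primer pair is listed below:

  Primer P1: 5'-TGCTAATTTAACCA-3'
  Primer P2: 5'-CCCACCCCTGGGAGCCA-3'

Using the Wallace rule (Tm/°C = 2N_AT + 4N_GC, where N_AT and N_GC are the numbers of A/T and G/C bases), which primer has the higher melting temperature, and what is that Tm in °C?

Primer P2, 60°C

Primer P1: A+T=10, G+C=4 → Tm = 2(10)+4(4) = 36°C
Primer P2: A+T=4, G+C=13 → Tm = 2(4)+4(13) = 60°C
36°C vs 60°C → primer P2 is higher.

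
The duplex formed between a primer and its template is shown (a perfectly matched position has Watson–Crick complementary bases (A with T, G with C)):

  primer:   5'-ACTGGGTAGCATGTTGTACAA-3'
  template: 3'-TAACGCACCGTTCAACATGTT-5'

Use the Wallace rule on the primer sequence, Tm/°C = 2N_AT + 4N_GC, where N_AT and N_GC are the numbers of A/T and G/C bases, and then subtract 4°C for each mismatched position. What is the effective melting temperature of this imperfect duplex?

44°C

Primer base counts: A=6, T=6, G=6, C=3 → A+T=12, G+C=9
Perfect-match Tm = 2(12) + 4(9) = 24 + 36 = 60°C
Mismatches (positions where the bases are not complementary): 4 (at positions 2, 5, 8, 12)
Effective Tm = 60 − 4×4 = 60 − 16 = 44°C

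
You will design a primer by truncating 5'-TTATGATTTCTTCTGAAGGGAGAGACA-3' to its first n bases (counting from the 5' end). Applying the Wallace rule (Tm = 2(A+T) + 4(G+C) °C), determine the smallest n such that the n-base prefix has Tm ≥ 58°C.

First 21 bases: TTATGATTTCTTCTGAAGGGA → Tm = 56°C (< 58°C)
First 22 bases: TTATGATTTCTTCTGAAGGGAG → Tm = 60°C (≥ 58°C)
Each additional base adds 2°C (A/T) or 4°C (G/C), so Tm is non-decreasing in n; n = 22 is the first length to reach 58°C.

n = 22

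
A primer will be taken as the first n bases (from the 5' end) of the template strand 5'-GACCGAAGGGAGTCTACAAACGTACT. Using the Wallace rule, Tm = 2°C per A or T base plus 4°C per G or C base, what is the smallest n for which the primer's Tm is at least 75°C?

First 24 bases: GACCGAAGGGAGTCTACAAACGTA → Tm = 72°C (< 75°C)
First 25 bases: GACCGAAGGGAGTCTACAAACGTAC → Tm = 76°C (≥ 75°C)
Since every base adds ≥2°C, Tm only increases with n, so the threshold is first crossed at n = 25.

n = 25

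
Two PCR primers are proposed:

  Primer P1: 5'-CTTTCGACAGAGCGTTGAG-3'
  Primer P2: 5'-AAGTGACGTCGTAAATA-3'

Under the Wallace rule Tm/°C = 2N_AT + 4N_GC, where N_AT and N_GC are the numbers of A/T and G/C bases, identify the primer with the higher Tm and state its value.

Primer P1: A+T=9, G+C=10 → Tm = 2(9)+4(10) = 58°C
Primer P2: A+T=11, G+C=6 → Tm = 2(11)+4(6) = 46°C
58°C vs 46°C → primer P1 is higher.

Primer P1, 58°C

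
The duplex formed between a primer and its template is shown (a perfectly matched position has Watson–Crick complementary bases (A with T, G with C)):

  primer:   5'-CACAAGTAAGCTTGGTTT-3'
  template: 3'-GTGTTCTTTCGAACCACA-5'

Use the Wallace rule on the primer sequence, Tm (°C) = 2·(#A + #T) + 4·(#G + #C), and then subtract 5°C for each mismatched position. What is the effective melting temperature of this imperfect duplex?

40°C

Primer base counts: A=5, T=6, G=4, C=3 → A+T=11, G+C=7
Perfect-match Tm = 2(11) + 4(7) = 22 + 28 = 50°C
Mismatches (positions where the bases are not complementary): 2 (at positions 7, 17)
Effective Tm = 50 − 2×5 = 50 − 10 = 40°C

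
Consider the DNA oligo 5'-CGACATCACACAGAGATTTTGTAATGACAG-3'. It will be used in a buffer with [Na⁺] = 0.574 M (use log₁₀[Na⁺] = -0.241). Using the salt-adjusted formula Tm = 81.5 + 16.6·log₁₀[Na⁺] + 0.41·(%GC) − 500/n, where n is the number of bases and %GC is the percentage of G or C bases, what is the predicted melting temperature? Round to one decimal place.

Length n = 30. A=11, T=7, C=6, G=6
G+C = 12, so %GC = 12/30 × 100 = 40%
Salt term: 16.6 × (-0.241) = -4.001
GC term: 0.41 × 40 = 16.4; length term: −500/30 = −16.667
Tm = 81.5 + (-4.001) + 16.4 − 16.667 = 77.232 → 77.2°C

77.2°C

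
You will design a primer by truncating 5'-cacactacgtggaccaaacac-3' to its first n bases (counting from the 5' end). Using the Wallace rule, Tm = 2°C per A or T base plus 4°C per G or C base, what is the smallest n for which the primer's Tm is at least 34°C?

n = 11

First 10 bases: CACACTACGT → Tm = 30°C (< 34°C)
First 11 bases: CACACTACGTG → Tm = 34°C (≥ 34°C)
Each additional base adds 2°C (A/T) or 4°C (G/C), so Tm is non-decreasing in n; n = 11 is the first length to reach 34°C.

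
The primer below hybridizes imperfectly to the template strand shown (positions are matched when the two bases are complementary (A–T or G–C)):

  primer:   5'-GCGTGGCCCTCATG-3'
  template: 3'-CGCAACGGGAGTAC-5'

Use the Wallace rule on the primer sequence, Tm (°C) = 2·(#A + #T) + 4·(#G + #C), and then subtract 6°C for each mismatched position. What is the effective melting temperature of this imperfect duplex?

42°C

Primer base counts: A=1, T=3, G=5, C=5 → A+T=4, G+C=10
Perfect-match Tm = 2(4) + 4(10) = 8 + 40 = 48°C
Mismatches (positions where the bases are not complementary): 1 (at position 5)
Effective Tm = 48 − 1×6 = 48 − 6 = 42°C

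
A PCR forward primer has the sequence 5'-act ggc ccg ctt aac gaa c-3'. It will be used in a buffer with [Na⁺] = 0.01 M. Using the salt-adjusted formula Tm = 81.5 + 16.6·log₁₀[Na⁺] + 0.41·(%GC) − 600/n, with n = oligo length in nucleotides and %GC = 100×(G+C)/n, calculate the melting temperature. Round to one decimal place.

Length n = 19. A=5, T=3, G=4, C=7
G+C = 11, so %GC = 11/19 × 100 = 57.895%
Salt term: 16.6 × (-2) = -33.2
GC term: 0.41 × 57.895 = 23.737; length term: −600/19 = −31.579
Tm = 81.5 + (-33.2) + 23.737 − 31.579 = 40.458 → 40.5°C

40.5°C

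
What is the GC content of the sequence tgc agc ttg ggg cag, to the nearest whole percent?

67%

Scanning the sequence gives C=3, T=3, G=7, A=2.
G+C = 7 + 3 = 10 out of 15 bases
%GC = 10/15 × 100 = 66.67% ≈ 67%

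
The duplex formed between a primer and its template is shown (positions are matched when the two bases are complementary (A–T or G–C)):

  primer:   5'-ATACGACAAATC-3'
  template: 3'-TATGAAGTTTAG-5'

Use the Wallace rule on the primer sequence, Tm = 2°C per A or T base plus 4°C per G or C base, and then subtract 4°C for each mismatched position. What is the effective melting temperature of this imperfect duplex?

24°C

Primer base counts: A=6, T=2, G=1, C=3 → A+T=8, G+C=4
Perfect-match Tm = 2(8) + 4(4) = 16 + 16 = 32°C
Mismatches (positions where the bases are not complementary): 2 (at positions 5, 6)
Effective Tm = 32 − 2×4 = 32 − 8 = 24°C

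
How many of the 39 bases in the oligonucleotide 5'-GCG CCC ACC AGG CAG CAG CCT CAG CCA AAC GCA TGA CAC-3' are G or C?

26

Scanning the sequence gives G=9, T=2, A=11, C=17.
G+C = 9 + 17 = 26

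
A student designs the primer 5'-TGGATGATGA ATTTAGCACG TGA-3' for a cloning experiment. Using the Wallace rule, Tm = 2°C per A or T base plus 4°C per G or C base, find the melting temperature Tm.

Counting bases: C=2, A=7, T=7, G=7
AT pairs contribute 14, GC pairs contribute 9.
Tm = 4·9 + 2·14 = 36 + 28 = 64°C

64°C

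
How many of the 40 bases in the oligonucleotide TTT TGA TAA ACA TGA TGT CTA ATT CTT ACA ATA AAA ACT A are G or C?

8

Base counts: T=15, C=5, G=3, A=17
Total G or C: 3 + 5 = 8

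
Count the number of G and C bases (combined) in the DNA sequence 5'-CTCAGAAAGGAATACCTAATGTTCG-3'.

10

T=6, G=5, A=9, C=5
G+C = 5 + 5 = 10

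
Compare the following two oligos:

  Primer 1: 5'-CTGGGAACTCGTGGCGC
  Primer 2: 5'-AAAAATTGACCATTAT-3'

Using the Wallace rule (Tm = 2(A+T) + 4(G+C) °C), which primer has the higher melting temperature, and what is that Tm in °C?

Primer 1, 58°C

Primer 1: A+T=5, G+C=12 → Tm = 2(5)+4(12) = 58°C
Primer 2: A+T=13, G+C=3 → Tm = 2(13)+4(3) = 38°C
58°C vs 38°C → primer 1 is higher.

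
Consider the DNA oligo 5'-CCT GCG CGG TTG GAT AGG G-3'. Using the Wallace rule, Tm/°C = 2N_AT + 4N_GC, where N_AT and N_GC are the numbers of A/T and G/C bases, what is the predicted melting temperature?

64°C

Scanning the sequence gives A=2, T=4, G=9, C=4.
AT pairs contribute 6, GC pairs contribute 13.
Tm = 2×6 + 4×13 = 64°C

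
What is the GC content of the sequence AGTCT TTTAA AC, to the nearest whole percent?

25%

Counting bases: T=5, C=2, G=1, A=4
G+C = 1 + 2 = 3 out of 12 bases
%GC = 3/12 × 100 = 25% ≈ 25%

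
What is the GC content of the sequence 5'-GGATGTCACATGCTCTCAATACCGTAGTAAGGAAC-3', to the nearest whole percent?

46%

Base counts: G=8, A=11, C=8, T=8
G+C = 8 + 8 = 16 out of 35 bases
%GC = 16/35 × 100 = 45.71% ≈ 46%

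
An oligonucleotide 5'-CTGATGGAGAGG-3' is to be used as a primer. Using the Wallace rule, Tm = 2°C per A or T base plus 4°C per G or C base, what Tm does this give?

G=6, T=2, A=3, C=1
So N_AT = 5 and N_GC = 7.
Tm = 4·7 + 2·5 = 28 + 10 = 38°C

38°C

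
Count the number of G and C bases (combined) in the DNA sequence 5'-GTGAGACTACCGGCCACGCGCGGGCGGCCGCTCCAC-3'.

28

A=5, C=15, G=13, T=3
G+C = 13 + 15 = 28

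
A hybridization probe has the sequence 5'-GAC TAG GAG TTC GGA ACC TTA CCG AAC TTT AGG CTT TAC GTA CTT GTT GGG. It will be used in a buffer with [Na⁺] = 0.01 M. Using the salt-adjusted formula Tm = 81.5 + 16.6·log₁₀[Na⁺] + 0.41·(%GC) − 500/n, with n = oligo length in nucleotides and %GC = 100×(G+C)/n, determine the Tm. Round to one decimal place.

Length n = 51. G=14, A=11, T=16, C=10
G+C = 24, so %GC = 24/51 × 100 = 47.059%
Salt term: 16.6 × (-2) = -33.2
GC term: 0.41 × 47.059 = 19.294; length term: −500/51 = −9.804
Tm = 81.5 + (-33.2) + 19.294 − 9.804 = 57.79 → 57.8°C

57.8°C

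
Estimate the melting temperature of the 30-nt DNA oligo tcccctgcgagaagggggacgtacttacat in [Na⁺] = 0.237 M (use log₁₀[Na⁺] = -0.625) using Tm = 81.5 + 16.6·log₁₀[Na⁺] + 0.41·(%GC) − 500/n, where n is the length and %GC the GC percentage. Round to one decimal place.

Length n = 30. Scanning the sequence gives T=6, A=7, G=9, C=8.
G+C = 17, so %GC = 17/30 × 100 = 56.667%
Salt term: 16.6 × (-0.625) = -10.375
GC term: 0.41 × 56.667 = 23.233; length term: −500/30 = −16.667
Tm = 81.5 + (-10.375) + 23.233 − 16.667 = 77.691 → 77.7°C

77.7°C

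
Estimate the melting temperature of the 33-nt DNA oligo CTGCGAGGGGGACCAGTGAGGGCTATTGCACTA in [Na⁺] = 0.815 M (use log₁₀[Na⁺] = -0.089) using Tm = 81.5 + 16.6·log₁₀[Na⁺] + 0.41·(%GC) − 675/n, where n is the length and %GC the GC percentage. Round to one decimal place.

84.4°C

Length n = 33. Base counts: T=6, C=7, A=7, G=13
G+C = 20, so %GC = 20/33 × 100 = 60.606%
Salt term: 16.6 × (-0.089) = -1.477
GC term: 0.41 × 60.606 = 24.848; length term: −675/33 = −20.455
Tm = 81.5 + (-1.477) + 24.848 − 20.455 = 84.416 → 84.4°C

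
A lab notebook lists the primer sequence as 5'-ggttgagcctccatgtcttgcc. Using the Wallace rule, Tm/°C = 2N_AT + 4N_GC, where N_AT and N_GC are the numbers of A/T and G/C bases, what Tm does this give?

70°C

Counting bases: C=7, G=6, A=2, T=7
So N_AT = 9 and N_GC = 13.
Tm = 2(9) + 4(13) = 18 + 52 = 70°C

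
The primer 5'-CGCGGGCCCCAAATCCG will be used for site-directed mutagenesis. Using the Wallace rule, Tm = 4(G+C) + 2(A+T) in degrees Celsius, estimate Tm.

T=1, G=5, A=3, C=8
AT pairs contribute 4, GC pairs contribute 13.
Tm = 2(4) + 4(13) = 8 + 52 = 60°C

60°C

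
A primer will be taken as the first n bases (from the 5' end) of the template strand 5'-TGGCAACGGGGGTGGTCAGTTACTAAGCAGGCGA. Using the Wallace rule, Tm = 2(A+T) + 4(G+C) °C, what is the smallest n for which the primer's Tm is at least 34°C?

First 9 bases: TGGCAACGG → Tm = 30°C (< 34°C)
First 10 bases: TGGCAACGGG → Tm = 34°C (≥ 34°C)
Since every base adds ≥2°C, Tm only increases with n, so the threshold is first crossed at n = 10.

n = 10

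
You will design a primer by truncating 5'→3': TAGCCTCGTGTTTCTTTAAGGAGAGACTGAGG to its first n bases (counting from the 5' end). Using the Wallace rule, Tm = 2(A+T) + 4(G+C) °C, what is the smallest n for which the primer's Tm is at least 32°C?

n = 10

First 9 bases: TAGCCTCGT → Tm = 28°C (< 32°C)
First 10 bases: TAGCCTCGTG → Tm = 32°C (≥ 32°C)
Since every base adds ≥2°C, Tm only increases with n, so the threshold is first crossed at n = 10.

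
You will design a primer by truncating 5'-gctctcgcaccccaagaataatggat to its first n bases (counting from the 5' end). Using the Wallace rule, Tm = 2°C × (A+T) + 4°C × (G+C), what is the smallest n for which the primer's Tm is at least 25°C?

n = 8

First 7 bases: GCTCTCG → Tm = 24°C (< 25°C)
First 8 bases: GCTCTCGC → Tm = 28°C (≥ 25°C)
Since every base adds ≥2°C, Tm only increases with n, so the threshold is first crossed at n = 8.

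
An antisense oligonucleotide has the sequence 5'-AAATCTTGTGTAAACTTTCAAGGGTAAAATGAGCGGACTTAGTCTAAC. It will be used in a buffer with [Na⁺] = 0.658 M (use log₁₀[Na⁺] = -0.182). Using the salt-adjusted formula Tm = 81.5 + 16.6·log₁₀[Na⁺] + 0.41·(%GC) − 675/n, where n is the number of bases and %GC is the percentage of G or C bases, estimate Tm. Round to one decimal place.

Length n = 48. Counting bases: C=7, G=10, A=17, T=14
G+C = 17, so %GC = 17/48 × 100 = 35.417%
Salt term: 16.6 × (-0.182) = -3.021
GC term: 0.41 × 35.417 = 14.521; length term: −675/48 = −14.062
Tm = 81.5 + (-3.021) + 14.521 − 14.062 = 78.938 → 78.9°C

78.9°C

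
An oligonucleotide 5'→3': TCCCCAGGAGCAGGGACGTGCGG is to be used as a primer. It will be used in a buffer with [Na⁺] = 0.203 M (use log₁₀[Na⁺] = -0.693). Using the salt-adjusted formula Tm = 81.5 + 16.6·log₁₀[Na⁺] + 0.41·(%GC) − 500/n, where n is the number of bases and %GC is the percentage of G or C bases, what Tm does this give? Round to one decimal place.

Length n = 23. T=2, A=4, C=7, G=10
G+C = 17, so %GC = 17/23 × 100 = 73.913%
Salt term: 16.6 × (-0.693) = -11.504
GC term: 0.41 × 73.913 = 30.304; length term: −500/23 = −21.739
Tm = 81.5 + (-11.504) + 30.304 − 21.739 = 78.561 → 78.6°C

78.6°C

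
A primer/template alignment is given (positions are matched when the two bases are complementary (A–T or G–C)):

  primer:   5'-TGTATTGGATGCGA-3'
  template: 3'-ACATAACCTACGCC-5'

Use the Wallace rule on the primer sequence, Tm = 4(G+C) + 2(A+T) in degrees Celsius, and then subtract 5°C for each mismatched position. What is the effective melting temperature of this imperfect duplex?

Primer base counts: A=3, T=5, G=5, C=1 → A+T=8, G+C=6
Perfect-match Tm = 2(8) + 4(6) = 16 + 24 = 40°C
Mismatches (positions where the bases are not complementary): 1 (at position 14)
Effective Tm = 40 − 1×5 = 40 − 5 = 35°C

35°C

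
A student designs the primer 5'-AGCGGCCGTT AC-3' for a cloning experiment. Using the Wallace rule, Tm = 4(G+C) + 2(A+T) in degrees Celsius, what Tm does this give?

40°C

Base counts: G=4, T=2, A=2, C=4
A+T = 4, G+C = 8
Tm = 2×4 + 4×8 = 40°C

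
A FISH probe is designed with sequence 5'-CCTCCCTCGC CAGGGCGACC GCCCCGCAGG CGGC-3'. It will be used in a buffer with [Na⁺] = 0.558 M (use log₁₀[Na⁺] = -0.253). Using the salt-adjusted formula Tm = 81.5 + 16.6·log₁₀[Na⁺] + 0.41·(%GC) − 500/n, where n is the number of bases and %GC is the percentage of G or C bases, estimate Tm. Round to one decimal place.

Length n = 34. G=11, A=3, T=2, C=18
G+C = 29, so %GC = 29/34 × 100 = 85.294%
Salt term: 16.6 × (-0.253) = -4.2
GC term: 0.41 × 85.294 = 34.971; length term: −500/34 = −14.706
Tm = 81.5 + (-4.2) + 34.971 − 14.706 = 97.565 → 97.6°C

97.6°C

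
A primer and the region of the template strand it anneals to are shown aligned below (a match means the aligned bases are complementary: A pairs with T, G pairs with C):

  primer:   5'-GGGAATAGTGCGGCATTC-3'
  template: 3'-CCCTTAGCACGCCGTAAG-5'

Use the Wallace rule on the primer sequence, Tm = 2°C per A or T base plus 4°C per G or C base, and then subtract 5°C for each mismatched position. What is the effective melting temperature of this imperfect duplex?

51°C

Primer base counts: A=4, T=4, G=7, C=3 → A+T=8, G+C=10
Perfect-match Tm = 2(8) + 4(10) = 16 + 40 = 56°C
Mismatches (positions where the bases are not complementary): 1 (at position 7)
Effective Tm = 56 − 1×5 = 56 − 5 = 51°C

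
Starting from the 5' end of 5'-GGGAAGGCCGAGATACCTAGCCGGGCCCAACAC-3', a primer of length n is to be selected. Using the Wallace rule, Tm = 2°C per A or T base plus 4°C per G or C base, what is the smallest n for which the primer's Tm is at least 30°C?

First 8 bases: GGGAAGGC → Tm = 28°C (< 30°C)
First 9 bases: GGGAAGGCC → Tm = 32°C (≥ 30°C)
Since every base adds ≥2°C, Tm only increases with n, so the threshold is first crossed at n = 9.

n = 9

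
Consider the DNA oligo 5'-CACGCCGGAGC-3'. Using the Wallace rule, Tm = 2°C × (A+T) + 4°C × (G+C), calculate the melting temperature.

40°C

Base counts: A=2, G=4, C=5, T=0
So N_AT = 2 and N_GC = 9.
Tm = 2(2) + 4(9) = 4 + 36 = 40°C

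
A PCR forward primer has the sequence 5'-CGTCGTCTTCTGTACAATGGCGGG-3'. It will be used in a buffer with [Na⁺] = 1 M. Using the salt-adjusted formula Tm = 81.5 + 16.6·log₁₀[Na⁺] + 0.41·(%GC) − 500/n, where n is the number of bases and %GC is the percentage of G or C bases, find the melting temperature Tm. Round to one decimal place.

Length n = 24. C=6, T=7, A=3, G=8
G+C = 14, so %GC = 14/24 × 100 = 58.333%
Salt term: 16.6 × (0) = 0
GC term: 0.41 × 58.333 = 23.917; length term: −500/24 = −20.833
Tm = 81.5 + (0) + 23.917 − 20.833 = 84.584 → 84.6°C

84.6°C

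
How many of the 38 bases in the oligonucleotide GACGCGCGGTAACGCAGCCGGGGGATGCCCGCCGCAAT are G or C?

28

Scanning the sequence gives A=7, T=3, C=13, G=15.
G+C = 15 + 13 = 28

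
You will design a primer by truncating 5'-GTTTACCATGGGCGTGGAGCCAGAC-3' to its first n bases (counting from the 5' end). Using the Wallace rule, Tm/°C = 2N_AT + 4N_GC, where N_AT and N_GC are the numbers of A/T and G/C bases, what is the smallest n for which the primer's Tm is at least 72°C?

First 22 bases: GTTTACCATGGGCGTGGAGCCA → Tm = 70°C (< 72°C)
First 23 bases: GTTTACCATGGGCGTGGAGCCAG → Tm = 74°C (≥ 72°C)
Each additional base adds 2°C (A/T) or 4°C (G/C), so Tm is non-decreasing in n; n = 23 is the first length to reach 72°C.

n = 23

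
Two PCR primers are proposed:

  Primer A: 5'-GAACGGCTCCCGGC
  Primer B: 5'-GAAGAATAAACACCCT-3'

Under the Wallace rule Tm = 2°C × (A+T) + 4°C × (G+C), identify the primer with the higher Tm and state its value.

Primer A, 50°C

Primer A: A+T=3, G+C=11 → Tm = 2(3)+4(11) = 50°C
Primer B: A+T=10, G+C=6 → Tm = 2(10)+4(6) = 44°C
50°C vs 44°C → primer A is higher.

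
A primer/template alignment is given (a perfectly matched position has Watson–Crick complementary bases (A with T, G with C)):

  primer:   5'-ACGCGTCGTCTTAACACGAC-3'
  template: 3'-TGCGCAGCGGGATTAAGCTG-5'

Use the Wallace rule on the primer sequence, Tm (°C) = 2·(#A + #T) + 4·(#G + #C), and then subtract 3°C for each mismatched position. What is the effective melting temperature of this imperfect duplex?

Primer base counts: A=5, T=4, G=4, C=7 → A+T=9, G+C=11
Perfect-match Tm = 2(9) + 4(11) = 18 + 44 = 62°C
Mismatches (positions where the bases are not complementary): 4 (at positions 9, 11, 15, 16)
Effective Tm = 62 − 4×3 = 62 − 12 = 50°C

50°C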